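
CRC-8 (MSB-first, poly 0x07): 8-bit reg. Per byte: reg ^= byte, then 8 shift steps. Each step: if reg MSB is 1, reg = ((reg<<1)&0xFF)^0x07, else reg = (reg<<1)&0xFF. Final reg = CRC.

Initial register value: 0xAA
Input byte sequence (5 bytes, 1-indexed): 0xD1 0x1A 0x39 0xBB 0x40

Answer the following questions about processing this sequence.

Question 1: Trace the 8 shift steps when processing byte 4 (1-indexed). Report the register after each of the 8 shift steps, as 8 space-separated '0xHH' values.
After byte 1 (0xD1): reg=0x66
After byte 2 (0x1A): reg=0x73
After byte 3 (0x39): reg=0xF1
Register before byte 4: 0xF1
After XOR with byte 0xBB: 0x4A

Answer: 0x94 0x2F 0x5E 0xBC 0x7F 0xFE 0xFB 0xF1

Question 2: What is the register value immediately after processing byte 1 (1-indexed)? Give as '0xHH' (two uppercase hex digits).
Answer: 0x66

Derivation:
After byte 1 (0xD1): reg=0x66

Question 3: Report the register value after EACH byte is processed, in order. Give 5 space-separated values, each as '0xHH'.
0x66 0x73 0xF1 0xF1 0x1E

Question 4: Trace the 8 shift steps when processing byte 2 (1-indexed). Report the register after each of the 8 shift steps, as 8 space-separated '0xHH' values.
Answer: 0xF8 0xF7 0xE9 0xD5 0xAD 0x5D 0xBA 0x73

Derivation:
After byte 1 (0xD1): reg=0x66
Register before byte 2: 0x66
After XOR with byte 0x1A: 0x7C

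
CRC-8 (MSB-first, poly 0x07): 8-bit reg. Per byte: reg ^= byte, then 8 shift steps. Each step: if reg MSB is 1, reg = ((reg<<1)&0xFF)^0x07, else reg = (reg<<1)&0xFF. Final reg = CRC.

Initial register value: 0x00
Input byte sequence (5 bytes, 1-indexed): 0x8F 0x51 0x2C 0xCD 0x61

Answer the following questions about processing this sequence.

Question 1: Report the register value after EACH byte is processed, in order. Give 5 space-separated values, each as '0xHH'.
0xA4 0xC5 0x91 0x93 0xD0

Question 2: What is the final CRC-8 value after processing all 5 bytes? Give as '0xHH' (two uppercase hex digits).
Answer: 0xD0

Derivation:
After byte 1 (0x8F): reg=0xA4
After byte 2 (0x51): reg=0xC5
After byte 3 (0x2C): reg=0x91
After byte 4 (0xCD): reg=0x93
After byte 5 (0x61): reg=0xD0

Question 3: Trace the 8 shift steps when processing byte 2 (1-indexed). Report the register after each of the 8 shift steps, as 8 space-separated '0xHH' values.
Answer: 0xED 0xDD 0xBD 0x7D 0xFA 0xF3 0xE1 0xC5

Derivation:
After byte 1 (0x8F): reg=0xA4
Register before byte 2: 0xA4
After XOR with byte 0x51: 0xF5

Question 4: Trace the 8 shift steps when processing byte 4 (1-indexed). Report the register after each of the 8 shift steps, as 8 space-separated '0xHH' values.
Answer: 0xB8 0x77 0xEE 0xDB 0xB1 0x65 0xCA 0x93

Derivation:
After byte 1 (0x8F): reg=0xA4
After byte 2 (0x51): reg=0xC5
After byte 3 (0x2C): reg=0x91
Register before byte 4: 0x91
After XOR with byte 0xCD: 0x5C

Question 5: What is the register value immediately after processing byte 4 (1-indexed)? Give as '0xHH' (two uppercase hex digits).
After byte 1 (0x8F): reg=0xA4
After byte 2 (0x51): reg=0xC5
After byte 3 (0x2C): reg=0x91
After byte 4 (0xCD): reg=0x93

Answer: 0x93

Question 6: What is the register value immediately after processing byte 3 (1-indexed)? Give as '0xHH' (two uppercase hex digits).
Answer: 0x91

Derivation:
After byte 1 (0x8F): reg=0xA4
After byte 2 (0x51): reg=0xC5
After byte 3 (0x2C): reg=0x91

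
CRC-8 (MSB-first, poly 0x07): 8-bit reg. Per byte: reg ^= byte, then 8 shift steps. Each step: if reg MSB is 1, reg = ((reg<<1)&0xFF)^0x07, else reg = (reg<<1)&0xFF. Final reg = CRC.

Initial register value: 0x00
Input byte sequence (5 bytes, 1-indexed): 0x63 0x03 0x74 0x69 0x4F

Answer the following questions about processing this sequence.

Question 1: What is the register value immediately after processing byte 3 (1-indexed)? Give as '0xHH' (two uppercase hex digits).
Answer: 0x0C

Derivation:
After byte 1 (0x63): reg=0x2E
After byte 2 (0x03): reg=0xC3
After byte 3 (0x74): reg=0x0C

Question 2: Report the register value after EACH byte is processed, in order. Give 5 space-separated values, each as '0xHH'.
0x2E 0xC3 0x0C 0x3C 0x5E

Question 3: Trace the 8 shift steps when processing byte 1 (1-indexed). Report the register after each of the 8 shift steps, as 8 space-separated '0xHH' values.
Answer: 0xC6 0x8B 0x11 0x22 0x44 0x88 0x17 0x2E

Derivation:
Register before byte 1: 0x00
After XOR with byte 0x63: 0x63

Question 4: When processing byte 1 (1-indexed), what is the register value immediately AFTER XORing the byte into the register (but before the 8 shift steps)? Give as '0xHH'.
Answer: 0x63

Derivation:
Register before byte 1: 0x00
Byte 1: 0x63
0x00 XOR 0x63 = 0x63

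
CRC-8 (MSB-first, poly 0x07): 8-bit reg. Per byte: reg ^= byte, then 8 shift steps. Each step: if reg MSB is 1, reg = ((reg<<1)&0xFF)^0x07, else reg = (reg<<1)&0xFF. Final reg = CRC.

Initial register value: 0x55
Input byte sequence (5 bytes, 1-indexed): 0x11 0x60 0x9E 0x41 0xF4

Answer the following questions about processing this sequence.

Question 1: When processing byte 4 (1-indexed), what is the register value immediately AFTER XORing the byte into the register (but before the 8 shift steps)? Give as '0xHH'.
Register before byte 4: 0x0B
Byte 4: 0x41
0x0B XOR 0x41 = 0x4A

Answer: 0x4A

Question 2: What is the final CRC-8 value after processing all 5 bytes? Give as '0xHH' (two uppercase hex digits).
After byte 1 (0x11): reg=0xDB
After byte 2 (0x60): reg=0x28
After byte 3 (0x9E): reg=0x0B
After byte 4 (0x41): reg=0xF1
After byte 5 (0xF4): reg=0x1B

Answer: 0x1B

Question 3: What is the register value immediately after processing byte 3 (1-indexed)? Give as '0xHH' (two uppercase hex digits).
Answer: 0x0B

Derivation:
After byte 1 (0x11): reg=0xDB
After byte 2 (0x60): reg=0x28
After byte 3 (0x9E): reg=0x0B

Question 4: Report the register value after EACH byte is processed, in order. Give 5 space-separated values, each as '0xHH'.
0xDB 0x28 0x0B 0xF1 0x1B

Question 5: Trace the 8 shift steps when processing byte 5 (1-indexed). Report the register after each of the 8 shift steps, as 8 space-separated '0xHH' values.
After byte 1 (0x11): reg=0xDB
After byte 2 (0x60): reg=0x28
After byte 3 (0x9E): reg=0x0B
After byte 4 (0x41): reg=0xF1
Register before byte 5: 0xF1
After XOR with byte 0xF4: 0x05

Answer: 0x0A 0x14 0x28 0x50 0xA0 0x47 0x8E 0x1B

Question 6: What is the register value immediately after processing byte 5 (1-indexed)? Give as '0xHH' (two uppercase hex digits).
After byte 1 (0x11): reg=0xDB
After byte 2 (0x60): reg=0x28
After byte 3 (0x9E): reg=0x0B
After byte 4 (0x41): reg=0xF1
After byte 5 (0xF4): reg=0x1B

Answer: 0x1B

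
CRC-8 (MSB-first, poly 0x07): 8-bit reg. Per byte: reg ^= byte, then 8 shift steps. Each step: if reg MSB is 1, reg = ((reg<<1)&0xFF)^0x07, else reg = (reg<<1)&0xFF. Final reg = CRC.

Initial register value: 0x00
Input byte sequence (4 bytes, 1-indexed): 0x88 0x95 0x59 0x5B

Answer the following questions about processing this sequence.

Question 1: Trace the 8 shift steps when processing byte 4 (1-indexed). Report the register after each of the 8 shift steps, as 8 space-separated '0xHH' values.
After byte 1 (0x88): reg=0xB1
After byte 2 (0x95): reg=0xFC
After byte 3 (0x59): reg=0x72
Register before byte 4: 0x72
After XOR with byte 0x5B: 0x29

Answer: 0x52 0xA4 0x4F 0x9E 0x3B 0x76 0xEC 0xDF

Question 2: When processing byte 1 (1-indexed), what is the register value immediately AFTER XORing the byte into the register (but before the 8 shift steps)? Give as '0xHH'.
Register before byte 1: 0x00
Byte 1: 0x88
0x00 XOR 0x88 = 0x88

Answer: 0x88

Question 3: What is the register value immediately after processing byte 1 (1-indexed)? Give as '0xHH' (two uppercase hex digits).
After byte 1 (0x88): reg=0xB1

Answer: 0xB1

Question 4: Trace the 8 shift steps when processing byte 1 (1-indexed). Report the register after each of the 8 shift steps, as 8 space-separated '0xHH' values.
Register before byte 1: 0x00
After XOR with byte 0x88: 0x88

Answer: 0x17 0x2E 0x5C 0xB8 0x77 0xEE 0xDB 0xB1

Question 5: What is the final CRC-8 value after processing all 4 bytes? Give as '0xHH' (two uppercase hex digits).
Answer: 0xDF

Derivation:
After byte 1 (0x88): reg=0xB1
After byte 2 (0x95): reg=0xFC
After byte 3 (0x59): reg=0x72
After byte 4 (0x5B): reg=0xDF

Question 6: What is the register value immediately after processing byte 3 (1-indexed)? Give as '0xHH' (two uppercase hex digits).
After byte 1 (0x88): reg=0xB1
After byte 2 (0x95): reg=0xFC
After byte 3 (0x59): reg=0x72

Answer: 0x72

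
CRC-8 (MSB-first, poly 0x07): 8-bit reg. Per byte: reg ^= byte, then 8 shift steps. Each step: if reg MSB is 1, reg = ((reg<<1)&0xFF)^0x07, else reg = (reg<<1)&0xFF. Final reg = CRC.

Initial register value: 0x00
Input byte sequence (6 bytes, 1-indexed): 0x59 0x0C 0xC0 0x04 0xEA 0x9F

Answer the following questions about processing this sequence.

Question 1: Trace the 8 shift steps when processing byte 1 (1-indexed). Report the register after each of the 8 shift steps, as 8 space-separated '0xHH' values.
Answer: 0xB2 0x63 0xC6 0x8B 0x11 0x22 0x44 0x88

Derivation:
Register before byte 1: 0x00
After XOR with byte 0x59: 0x59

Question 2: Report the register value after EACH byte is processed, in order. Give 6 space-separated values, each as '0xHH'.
0x88 0x95 0xAC 0x51 0x28 0x0C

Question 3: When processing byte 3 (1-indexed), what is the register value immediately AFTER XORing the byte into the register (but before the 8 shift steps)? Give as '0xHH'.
Register before byte 3: 0x95
Byte 3: 0xC0
0x95 XOR 0xC0 = 0x55

Answer: 0x55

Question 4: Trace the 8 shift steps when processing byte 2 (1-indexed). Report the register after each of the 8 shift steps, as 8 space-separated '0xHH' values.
After byte 1 (0x59): reg=0x88
Register before byte 2: 0x88
After XOR with byte 0x0C: 0x84

Answer: 0x0F 0x1E 0x3C 0x78 0xF0 0xE7 0xC9 0x95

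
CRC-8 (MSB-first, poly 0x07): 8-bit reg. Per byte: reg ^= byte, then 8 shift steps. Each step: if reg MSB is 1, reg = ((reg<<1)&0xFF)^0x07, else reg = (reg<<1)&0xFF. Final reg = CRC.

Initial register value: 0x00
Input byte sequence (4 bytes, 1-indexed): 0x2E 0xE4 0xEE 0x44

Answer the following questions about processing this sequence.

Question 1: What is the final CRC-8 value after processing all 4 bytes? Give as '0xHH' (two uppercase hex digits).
After byte 1 (0x2E): reg=0xCA
After byte 2 (0xE4): reg=0xCA
After byte 3 (0xEE): reg=0xFC
After byte 4 (0x44): reg=0x21

Answer: 0x21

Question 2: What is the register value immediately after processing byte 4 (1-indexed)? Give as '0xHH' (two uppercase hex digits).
After byte 1 (0x2E): reg=0xCA
After byte 2 (0xE4): reg=0xCA
After byte 3 (0xEE): reg=0xFC
After byte 4 (0x44): reg=0x21

Answer: 0x21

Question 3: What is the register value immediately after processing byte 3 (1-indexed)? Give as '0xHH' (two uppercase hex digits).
After byte 1 (0x2E): reg=0xCA
After byte 2 (0xE4): reg=0xCA
After byte 3 (0xEE): reg=0xFC

Answer: 0xFC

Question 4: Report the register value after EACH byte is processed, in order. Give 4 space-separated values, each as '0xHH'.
0xCA 0xCA 0xFC 0x21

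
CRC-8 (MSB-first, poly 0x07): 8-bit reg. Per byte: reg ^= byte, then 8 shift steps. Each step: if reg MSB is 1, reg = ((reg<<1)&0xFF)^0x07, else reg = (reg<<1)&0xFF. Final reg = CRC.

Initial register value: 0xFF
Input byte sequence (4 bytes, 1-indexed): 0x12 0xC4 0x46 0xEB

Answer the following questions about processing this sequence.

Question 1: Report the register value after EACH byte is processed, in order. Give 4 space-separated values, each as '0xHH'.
0x8D 0xF8 0x33 0x06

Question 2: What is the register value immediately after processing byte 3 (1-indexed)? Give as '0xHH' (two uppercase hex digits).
After byte 1 (0x12): reg=0x8D
After byte 2 (0xC4): reg=0xF8
After byte 3 (0x46): reg=0x33

Answer: 0x33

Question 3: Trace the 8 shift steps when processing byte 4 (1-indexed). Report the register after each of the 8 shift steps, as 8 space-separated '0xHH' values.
After byte 1 (0x12): reg=0x8D
After byte 2 (0xC4): reg=0xF8
After byte 3 (0x46): reg=0x33
Register before byte 4: 0x33
After XOR with byte 0xEB: 0xD8

Answer: 0xB7 0x69 0xD2 0xA3 0x41 0x82 0x03 0x06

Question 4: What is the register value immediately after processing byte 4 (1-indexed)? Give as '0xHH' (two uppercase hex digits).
Answer: 0x06

Derivation:
After byte 1 (0x12): reg=0x8D
After byte 2 (0xC4): reg=0xF8
After byte 3 (0x46): reg=0x33
After byte 4 (0xEB): reg=0x06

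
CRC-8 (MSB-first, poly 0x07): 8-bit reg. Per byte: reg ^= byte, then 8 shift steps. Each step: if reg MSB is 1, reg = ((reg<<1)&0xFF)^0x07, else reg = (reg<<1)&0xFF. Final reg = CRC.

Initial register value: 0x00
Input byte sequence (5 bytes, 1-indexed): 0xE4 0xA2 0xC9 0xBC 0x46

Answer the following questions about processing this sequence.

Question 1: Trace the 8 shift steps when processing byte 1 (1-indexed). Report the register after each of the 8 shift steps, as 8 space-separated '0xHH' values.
Answer: 0xCF 0x99 0x35 0x6A 0xD4 0xAF 0x59 0xB2

Derivation:
Register before byte 1: 0x00
After XOR with byte 0xE4: 0xE4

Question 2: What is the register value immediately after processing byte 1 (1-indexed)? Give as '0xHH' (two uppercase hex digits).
After byte 1 (0xE4): reg=0xB2

Answer: 0xB2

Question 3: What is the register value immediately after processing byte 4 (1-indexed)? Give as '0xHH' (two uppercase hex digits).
Answer: 0xCF

Derivation:
After byte 1 (0xE4): reg=0xB2
After byte 2 (0xA2): reg=0x70
After byte 3 (0xC9): reg=0x26
After byte 4 (0xBC): reg=0xCF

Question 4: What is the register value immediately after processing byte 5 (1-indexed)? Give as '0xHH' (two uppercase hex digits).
After byte 1 (0xE4): reg=0xB2
After byte 2 (0xA2): reg=0x70
After byte 3 (0xC9): reg=0x26
After byte 4 (0xBC): reg=0xCF
After byte 5 (0x46): reg=0xB6

Answer: 0xB6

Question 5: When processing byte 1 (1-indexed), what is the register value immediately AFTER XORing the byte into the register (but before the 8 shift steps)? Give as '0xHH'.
Answer: 0xE4

Derivation:
Register before byte 1: 0x00
Byte 1: 0xE4
0x00 XOR 0xE4 = 0xE4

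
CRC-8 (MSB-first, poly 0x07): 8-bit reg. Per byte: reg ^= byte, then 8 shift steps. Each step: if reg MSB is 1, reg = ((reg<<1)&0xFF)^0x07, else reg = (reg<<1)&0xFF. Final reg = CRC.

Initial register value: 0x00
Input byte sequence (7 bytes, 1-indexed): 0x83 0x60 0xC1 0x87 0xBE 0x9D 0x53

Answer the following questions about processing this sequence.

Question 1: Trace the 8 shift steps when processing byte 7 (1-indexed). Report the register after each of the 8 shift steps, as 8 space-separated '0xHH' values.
Answer: 0x13 0x26 0x4C 0x98 0x37 0x6E 0xDC 0xBF

Derivation:
After byte 1 (0x83): reg=0x80
After byte 2 (0x60): reg=0xAE
After byte 3 (0xC1): reg=0x0A
After byte 4 (0x87): reg=0xAA
After byte 5 (0xBE): reg=0x6C
After byte 6 (0x9D): reg=0xD9
Register before byte 7: 0xD9
After XOR with byte 0x53: 0x8A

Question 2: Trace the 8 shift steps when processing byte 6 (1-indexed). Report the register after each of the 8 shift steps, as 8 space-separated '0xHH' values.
After byte 1 (0x83): reg=0x80
After byte 2 (0x60): reg=0xAE
After byte 3 (0xC1): reg=0x0A
After byte 4 (0x87): reg=0xAA
After byte 5 (0xBE): reg=0x6C
Register before byte 6: 0x6C
After XOR with byte 0x9D: 0xF1

Answer: 0xE5 0xCD 0x9D 0x3D 0x7A 0xF4 0xEF 0xD9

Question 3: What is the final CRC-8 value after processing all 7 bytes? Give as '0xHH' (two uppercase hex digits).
Answer: 0xBF

Derivation:
After byte 1 (0x83): reg=0x80
After byte 2 (0x60): reg=0xAE
After byte 3 (0xC1): reg=0x0A
After byte 4 (0x87): reg=0xAA
After byte 5 (0xBE): reg=0x6C
After byte 6 (0x9D): reg=0xD9
After byte 7 (0x53): reg=0xBF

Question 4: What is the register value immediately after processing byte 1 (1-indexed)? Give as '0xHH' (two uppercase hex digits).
Answer: 0x80

Derivation:
After byte 1 (0x83): reg=0x80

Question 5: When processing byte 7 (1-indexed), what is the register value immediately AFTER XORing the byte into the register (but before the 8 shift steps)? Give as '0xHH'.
Register before byte 7: 0xD9
Byte 7: 0x53
0xD9 XOR 0x53 = 0x8A

Answer: 0x8A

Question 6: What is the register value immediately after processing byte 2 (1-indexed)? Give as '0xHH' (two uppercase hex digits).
Answer: 0xAE

Derivation:
After byte 1 (0x83): reg=0x80
After byte 2 (0x60): reg=0xAE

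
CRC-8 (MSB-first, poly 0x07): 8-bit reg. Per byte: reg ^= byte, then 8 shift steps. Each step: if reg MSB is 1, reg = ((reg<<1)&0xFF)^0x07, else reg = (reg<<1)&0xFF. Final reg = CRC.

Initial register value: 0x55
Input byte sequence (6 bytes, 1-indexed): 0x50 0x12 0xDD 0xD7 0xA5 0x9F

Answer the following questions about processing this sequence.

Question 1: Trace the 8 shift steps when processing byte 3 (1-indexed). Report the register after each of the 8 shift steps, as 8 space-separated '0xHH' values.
After byte 1 (0x50): reg=0x1B
After byte 2 (0x12): reg=0x3F
Register before byte 3: 0x3F
After XOR with byte 0xDD: 0xE2

Answer: 0xC3 0x81 0x05 0x0A 0x14 0x28 0x50 0xA0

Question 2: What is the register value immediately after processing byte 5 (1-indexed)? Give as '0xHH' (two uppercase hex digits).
Answer: 0xBB

Derivation:
After byte 1 (0x50): reg=0x1B
After byte 2 (0x12): reg=0x3F
After byte 3 (0xDD): reg=0xA0
After byte 4 (0xD7): reg=0x42
After byte 5 (0xA5): reg=0xBB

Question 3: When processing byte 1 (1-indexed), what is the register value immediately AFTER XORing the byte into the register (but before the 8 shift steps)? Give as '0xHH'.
Register before byte 1: 0x55
Byte 1: 0x50
0x55 XOR 0x50 = 0x05

Answer: 0x05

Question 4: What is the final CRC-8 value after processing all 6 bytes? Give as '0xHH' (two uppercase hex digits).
Answer: 0xFC

Derivation:
After byte 1 (0x50): reg=0x1B
After byte 2 (0x12): reg=0x3F
After byte 3 (0xDD): reg=0xA0
After byte 4 (0xD7): reg=0x42
After byte 5 (0xA5): reg=0xBB
After byte 6 (0x9F): reg=0xFC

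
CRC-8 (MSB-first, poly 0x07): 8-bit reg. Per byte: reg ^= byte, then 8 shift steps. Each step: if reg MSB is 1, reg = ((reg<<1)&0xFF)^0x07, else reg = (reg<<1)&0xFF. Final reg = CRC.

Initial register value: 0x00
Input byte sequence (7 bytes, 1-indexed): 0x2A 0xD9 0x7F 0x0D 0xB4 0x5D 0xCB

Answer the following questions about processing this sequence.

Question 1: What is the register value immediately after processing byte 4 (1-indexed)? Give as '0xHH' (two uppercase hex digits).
Answer: 0x05

Derivation:
After byte 1 (0x2A): reg=0xD6
After byte 2 (0xD9): reg=0x2D
After byte 3 (0x7F): reg=0xB9
After byte 4 (0x0D): reg=0x05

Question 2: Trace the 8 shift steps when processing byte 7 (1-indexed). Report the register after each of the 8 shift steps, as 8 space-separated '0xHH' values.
After byte 1 (0x2A): reg=0xD6
After byte 2 (0xD9): reg=0x2D
After byte 3 (0x7F): reg=0xB9
After byte 4 (0x0D): reg=0x05
After byte 5 (0xB4): reg=0x1E
After byte 6 (0x5D): reg=0xCE
Register before byte 7: 0xCE
After XOR with byte 0xCB: 0x05

Answer: 0x0A 0x14 0x28 0x50 0xA0 0x47 0x8E 0x1B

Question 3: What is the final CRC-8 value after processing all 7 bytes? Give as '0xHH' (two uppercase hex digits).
Answer: 0x1B

Derivation:
After byte 1 (0x2A): reg=0xD6
After byte 2 (0xD9): reg=0x2D
After byte 3 (0x7F): reg=0xB9
After byte 4 (0x0D): reg=0x05
After byte 5 (0xB4): reg=0x1E
After byte 6 (0x5D): reg=0xCE
After byte 7 (0xCB): reg=0x1B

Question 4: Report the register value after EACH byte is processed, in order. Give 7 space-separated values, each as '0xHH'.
0xD6 0x2D 0xB9 0x05 0x1E 0xCE 0x1B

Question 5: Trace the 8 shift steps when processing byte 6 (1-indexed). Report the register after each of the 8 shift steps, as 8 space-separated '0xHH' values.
After byte 1 (0x2A): reg=0xD6
After byte 2 (0xD9): reg=0x2D
After byte 3 (0x7F): reg=0xB9
After byte 4 (0x0D): reg=0x05
After byte 5 (0xB4): reg=0x1E
Register before byte 6: 0x1E
After XOR with byte 0x5D: 0x43

Answer: 0x86 0x0B 0x16 0x2C 0x58 0xB0 0x67 0xCE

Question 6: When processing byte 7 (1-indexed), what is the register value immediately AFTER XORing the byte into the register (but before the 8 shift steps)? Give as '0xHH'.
Answer: 0x05

Derivation:
Register before byte 7: 0xCE
Byte 7: 0xCB
0xCE XOR 0xCB = 0x05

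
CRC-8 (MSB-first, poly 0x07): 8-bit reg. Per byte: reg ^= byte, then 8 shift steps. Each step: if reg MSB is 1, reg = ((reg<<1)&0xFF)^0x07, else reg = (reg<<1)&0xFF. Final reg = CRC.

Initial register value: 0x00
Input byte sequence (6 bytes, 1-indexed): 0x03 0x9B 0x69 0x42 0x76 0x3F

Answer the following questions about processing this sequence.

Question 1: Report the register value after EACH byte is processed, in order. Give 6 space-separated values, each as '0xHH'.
0x09 0xF7 0xD3 0xFE 0xB1 0xA3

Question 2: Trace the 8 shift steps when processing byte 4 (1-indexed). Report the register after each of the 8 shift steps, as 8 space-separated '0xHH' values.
After byte 1 (0x03): reg=0x09
After byte 2 (0x9B): reg=0xF7
After byte 3 (0x69): reg=0xD3
Register before byte 4: 0xD3
After XOR with byte 0x42: 0x91

Answer: 0x25 0x4A 0x94 0x2F 0x5E 0xBC 0x7F 0xFE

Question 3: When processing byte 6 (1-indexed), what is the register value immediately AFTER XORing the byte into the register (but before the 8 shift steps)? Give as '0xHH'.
Answer: 0x8E

Derivation:
Register before byte 6: 0xB1
Byte 6: 0x3F
0xB1 XOR 0x3F = 0x8E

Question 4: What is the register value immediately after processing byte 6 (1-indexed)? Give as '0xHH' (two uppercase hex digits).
Answer: 0xA3

Derivation:
After byte 1 (0x03): reg=0x09
After byte 2 (0x9B): reg=0xF7
After byte 3 (0x69): reg=0xD3
After byte 4 (0x42): reg=0xFE
After byte 5 (0x76): reg=0xB1
After byte 6 (0x3F): reg=0xA3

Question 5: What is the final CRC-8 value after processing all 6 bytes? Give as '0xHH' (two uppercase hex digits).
Answer: 0xA3

Derivation:
After byte 1 (0x03): reg=0x09
After byte 2 (0x9B): reg=0xF7
After byte 3 (0x69): reg=0xD3
After byte 4 (0x42): reg=0xFE
After byte 5 (0x76): reg=0xB1
After byte 6 (0x3F): reg=0xA3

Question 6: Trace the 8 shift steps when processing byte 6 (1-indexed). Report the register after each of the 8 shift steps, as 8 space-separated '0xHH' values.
Answer: 0x1B 0x36 0x6C 0xD8 0xB7 0x69 0xD2 0xA3

Derivation:
After byte 1 (0x03): reg=0x09
After byte 2 (0x9B): reg=0xF7
After byte 3 (0x69): reg=0xD3
After byte 4 (0x42): reg=0xFE
After byte 5 (0x76): reg=0xB1
Register before byte 6: 0xB1
After XOR with byte 0x3F: 0x8E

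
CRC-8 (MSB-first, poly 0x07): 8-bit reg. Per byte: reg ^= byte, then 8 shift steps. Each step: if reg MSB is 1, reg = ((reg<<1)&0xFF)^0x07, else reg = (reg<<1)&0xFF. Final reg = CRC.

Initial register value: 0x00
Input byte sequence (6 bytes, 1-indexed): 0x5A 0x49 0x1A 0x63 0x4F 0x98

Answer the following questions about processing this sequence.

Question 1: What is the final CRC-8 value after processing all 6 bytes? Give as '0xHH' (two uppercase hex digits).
After byte 1 (0x5A): reg=0x81
After byte 2 (0x49): reg=0x76
After byte 3 (0x1A): reg=0x03
After byte 4 (0x63): reg=0x27
After byte 5 (0x4F): reg=0x1F
After byte 6 (0x98): reg=0x9C

Answer: 0x9C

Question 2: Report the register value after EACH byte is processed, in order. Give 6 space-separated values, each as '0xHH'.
0x81 0x76 0x03 0x27 0x1F 0x9C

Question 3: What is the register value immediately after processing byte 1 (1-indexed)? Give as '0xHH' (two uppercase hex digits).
Answer: 0x81

Derivation:
After byte 1 (0x5A): reg=0x81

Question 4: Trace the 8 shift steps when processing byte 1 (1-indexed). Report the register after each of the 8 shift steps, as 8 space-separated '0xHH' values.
Register before byte 1: 0x00
After XOR with byte 0x5A: 0x5A

Answer: 0xB4 0x6F 0xDE 0xBB 0x71 0xE2 0xC3 0x81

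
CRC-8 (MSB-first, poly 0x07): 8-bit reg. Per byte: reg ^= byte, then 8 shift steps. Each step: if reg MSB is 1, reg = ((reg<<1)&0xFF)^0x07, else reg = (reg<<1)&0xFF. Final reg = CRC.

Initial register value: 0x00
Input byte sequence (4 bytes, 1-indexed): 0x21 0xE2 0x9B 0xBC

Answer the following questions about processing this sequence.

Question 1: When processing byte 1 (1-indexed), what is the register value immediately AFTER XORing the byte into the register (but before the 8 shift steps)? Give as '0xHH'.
Register before byte 1: 0x00
Byte 1: 0x21
0x00 XOR 0x21 = 0x21

Answer: 0x21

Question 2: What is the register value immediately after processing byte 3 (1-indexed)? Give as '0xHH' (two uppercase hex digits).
Answer: 0x89

Derivation:
After byte 1 (0x21): reg=0xE7
After byte 2 (0xE2): reg=0x1B
After byte 3 (0x9B): reg=0x89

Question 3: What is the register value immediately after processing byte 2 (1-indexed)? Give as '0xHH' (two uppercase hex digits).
Answer: 0x1B

Derivation:
After byte 1 (0x21): reg=0xE7
After byte 2 (0xE2): reg=0x1B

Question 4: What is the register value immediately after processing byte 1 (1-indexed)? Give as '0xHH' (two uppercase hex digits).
After byte 1 (0x21): reg=0xE7

Answer: 0xE7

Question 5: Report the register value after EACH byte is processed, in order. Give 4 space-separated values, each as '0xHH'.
0xE7 0x1B 0x89 0x8B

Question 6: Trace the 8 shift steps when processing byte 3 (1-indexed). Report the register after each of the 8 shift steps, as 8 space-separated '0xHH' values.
After byte 1 (0x21): reg=0xE7
After byte 2 (0xE2): reg=0x1B
Register before byte 3: 0x1B
After XOR with byte 0x9B: 0x80

Answer: 0x07 0x0E 0x1C 0x38 0x70 0xE0 0xC7 0x89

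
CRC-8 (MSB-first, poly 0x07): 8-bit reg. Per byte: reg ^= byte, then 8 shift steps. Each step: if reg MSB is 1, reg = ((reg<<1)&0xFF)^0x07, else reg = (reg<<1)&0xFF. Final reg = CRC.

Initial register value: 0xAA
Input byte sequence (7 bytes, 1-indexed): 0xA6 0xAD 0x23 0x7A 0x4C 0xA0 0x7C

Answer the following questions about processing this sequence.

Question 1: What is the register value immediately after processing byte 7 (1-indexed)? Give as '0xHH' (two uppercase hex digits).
After byte 1 (0xA6): reg=0x24
After byte 2 (0xAD): reg=0xB6
After byte 3 (0x23): reg=0xE2
After byte 4 (0x7A): reg=0xC1
After byte 5 (0x4C): reg=0xAA
After byte 6 (0xA0): reg=0x36
After byte 7 (0x7C): reg=0xF1

Answer: 0xF1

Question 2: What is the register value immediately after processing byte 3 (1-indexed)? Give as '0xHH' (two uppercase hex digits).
After byte 1 (0xA6): reg=0x24
After byte 2 (0xAD): reg=0xB6
After byte 3 (0x23): reg=0xE2

Answer: 0xE2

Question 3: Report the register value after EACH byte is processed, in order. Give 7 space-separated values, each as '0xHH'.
0x24 0xB6 0xE2 0xC1 0xAA 0x36 0xF1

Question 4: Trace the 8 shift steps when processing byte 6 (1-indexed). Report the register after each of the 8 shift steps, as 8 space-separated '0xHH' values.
After byte 1 (0xA6): reg=0x24
After byte 2 (0xAD): reg=0xB6
After byte 3 (0x23): reg=0xE2
After byte 4 (0x7A): reg=0xC1
After byte 5 (0x4C): reg=0xAA
Register before byte 6: 0xAA
After XOR with byte 0xA0: 0x0A

Answer: 0x14 0x28 0x50 0xA0 0x47 0x8E 0x1B 0x36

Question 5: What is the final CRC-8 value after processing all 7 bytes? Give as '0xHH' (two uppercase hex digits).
After byte 1 (0xA6): reg=0x24
After byte 2 (0xAD): reg=0xB6
After byte 3 (0x23): reg=0xE2
After byte 4 (0x7A): reg=0xC1
After byte 5 (0x4C): reg=0xAA
After byte 6 (0xA0): reg=0x36
After byte 7 (0x7C): reg=0xF1

Answer: 0xF1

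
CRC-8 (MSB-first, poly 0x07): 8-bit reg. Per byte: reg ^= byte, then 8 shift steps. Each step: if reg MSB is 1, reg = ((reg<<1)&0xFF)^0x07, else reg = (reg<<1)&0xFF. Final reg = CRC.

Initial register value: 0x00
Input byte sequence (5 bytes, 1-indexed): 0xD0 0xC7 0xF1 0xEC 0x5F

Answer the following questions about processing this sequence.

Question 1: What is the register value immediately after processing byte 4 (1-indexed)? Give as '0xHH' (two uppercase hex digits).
After byte 1 (0xD0): reg=0x3E
After byte 2 (0xC7): reg=0xE1
After byte 3 (0xF1): reg=0x70
After byte 4 (0xEC): reg=0xDD

Answer: 0xDD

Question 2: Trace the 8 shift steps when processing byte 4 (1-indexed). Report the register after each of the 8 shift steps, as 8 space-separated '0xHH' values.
Answer: 0x3F 0x7E 0xFC 0xFF 0xF9 0xF5 0xED 0xDD

Derivation:
After byte 1 (0xD0): reg=0x3E
After byte 2 (0xC7): reg=0xE1
After byte 3 (0xF1): reg=0x70
Register before byte 4: 0x70
After XOR with byte 0xEC: 0x9C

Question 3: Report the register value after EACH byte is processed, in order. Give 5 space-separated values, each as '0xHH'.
0x3E 0xE1 0x70 0xDD 0x87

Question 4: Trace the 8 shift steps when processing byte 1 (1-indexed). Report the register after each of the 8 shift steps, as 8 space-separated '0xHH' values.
Register before byte 1: 0x00
After XOR with byte 0xD0: 0xD0

Answer: 0xA7 0x49 0x92 0x23 0x46 0x8C 0x1F 0x3E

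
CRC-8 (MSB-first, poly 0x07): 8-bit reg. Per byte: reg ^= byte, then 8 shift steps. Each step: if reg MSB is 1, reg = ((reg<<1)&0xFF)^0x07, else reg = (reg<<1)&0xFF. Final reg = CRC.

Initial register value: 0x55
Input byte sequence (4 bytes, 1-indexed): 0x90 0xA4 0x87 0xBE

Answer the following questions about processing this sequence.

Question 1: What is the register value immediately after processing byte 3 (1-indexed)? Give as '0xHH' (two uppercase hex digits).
Answer: 0x9D

Derivation:
After byte 1 (0x90): reg=0x55
After byte 2 (0xA4): reg=0xD9
After byte 3 (0x87): reg=0x9D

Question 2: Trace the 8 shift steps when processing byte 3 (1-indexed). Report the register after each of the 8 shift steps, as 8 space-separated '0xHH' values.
After byte 1 (0x90): reg=0x55
After byte 2 (0xA4): reg=0xD9
Register before byte 3: 0xD9
After XOR with byte 0x87: 0x5E

Answer: 0xBC 0x7F 0xFE 0xFB 0xF1 0xE5 0xCD 0x9D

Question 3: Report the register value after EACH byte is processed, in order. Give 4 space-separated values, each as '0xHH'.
0x55 0xD9 0x9D 0xE9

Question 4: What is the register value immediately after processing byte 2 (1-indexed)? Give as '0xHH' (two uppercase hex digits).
Answer: 0xD9

Derivation:
After byte 1 (0x90): reg=0x55
After byte 2 (0xA4): reg=0xD9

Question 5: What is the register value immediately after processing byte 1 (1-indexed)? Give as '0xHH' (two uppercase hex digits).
After byte 1 (0x90): reg=0x55

Answer: 0x55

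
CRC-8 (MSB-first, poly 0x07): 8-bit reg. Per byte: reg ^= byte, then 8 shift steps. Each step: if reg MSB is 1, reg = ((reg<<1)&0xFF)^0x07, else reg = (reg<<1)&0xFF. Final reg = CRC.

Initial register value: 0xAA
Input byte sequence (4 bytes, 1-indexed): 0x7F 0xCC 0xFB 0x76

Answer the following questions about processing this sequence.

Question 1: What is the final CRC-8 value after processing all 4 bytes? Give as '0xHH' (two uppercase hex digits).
After byte 1 (0x7F): reg=0x25
After byte 2 (0xCC): reg=0x91
After byte 3 (0xFB): reg=0x11
After byte 4 (0x76): reg=0x32

Answer: 0x32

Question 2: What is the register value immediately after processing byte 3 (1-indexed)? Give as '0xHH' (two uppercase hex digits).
After byte 1 (0x7F): reg=0x25
After byte 2 (0xCC): reg=0x91
After byte 3 (0xFB): reg=0x11

Answer: 0x11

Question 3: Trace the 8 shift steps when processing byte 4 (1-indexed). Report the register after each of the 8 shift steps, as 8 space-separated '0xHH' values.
After byte 1 (0x7F): reg=0x25
After byte 2 (0xCC): reg=0x91
After byte 3 (0xFB): reg=0x11
Register before byte 4: 0x11
After XOR with byte 0x76: 0x67

Answer: 0xCE 0x9B 0x31 0x62 0xC4 0x8F 0x19 0x32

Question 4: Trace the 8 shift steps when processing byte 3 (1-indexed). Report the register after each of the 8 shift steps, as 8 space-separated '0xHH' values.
After byte 1 (0x7F): reg=0x25
After byte 2 (0xCC): reg=0x91
Register before byte 3: 0x91
After XOR with byte 0xFB: 0x6A

Answer: 0xD4 0xAF 0x59 0xB2 0x63 0xC6 0x8B 0x11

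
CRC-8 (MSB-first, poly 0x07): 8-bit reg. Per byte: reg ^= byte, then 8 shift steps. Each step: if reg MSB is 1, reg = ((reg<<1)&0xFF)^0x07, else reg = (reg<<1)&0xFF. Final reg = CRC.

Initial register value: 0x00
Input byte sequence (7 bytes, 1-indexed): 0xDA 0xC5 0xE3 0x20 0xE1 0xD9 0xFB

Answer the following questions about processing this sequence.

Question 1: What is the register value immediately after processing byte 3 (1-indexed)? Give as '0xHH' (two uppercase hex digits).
After byte 1 (0xDA): reg=0x08
After byte 2 (0xC5): reg=0x6D
After byte 3 (0xE3): reg=0xA3

Answer: 0xA3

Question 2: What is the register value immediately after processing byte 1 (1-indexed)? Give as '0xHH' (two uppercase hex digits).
Answer: 0x08

Derivation:
After byte 1 (0xDA): reg=0x08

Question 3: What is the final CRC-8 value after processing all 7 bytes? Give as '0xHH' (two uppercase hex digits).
After byte 1 (0xDA): reg=0x08
After byte 2 (0xC5): reg=0x6D
After byte 3 (0xE3): reg=0xA3
After byte 4 (0x20): reg=0x80
After byte 5 (0xE1): reg=0x20
After byte 6 (0xD9): reg=0xE1
After byte 7 (0xFB): reg=0x46

Answer: 0x46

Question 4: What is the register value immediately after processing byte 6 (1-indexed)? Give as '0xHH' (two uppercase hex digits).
Answer: 0xE1

Derivation:
After byte 1 (0xDA): reg=0x08
After byte 2 (0xC5): reg=0x6D
After byte 3 (0xE3): reg=0xA3
After byte 4 (0x20): reg=0x80
After byte 5 (0xE1): reg=0x20
After byte 6 (0xD9): reg=0xE1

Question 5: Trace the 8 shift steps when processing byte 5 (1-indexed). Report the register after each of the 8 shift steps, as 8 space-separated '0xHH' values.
Answer: 0xC2 0x83 0x01 0x02 0x04 0x08 0x10 0x20

Derivation:
After byte 1 (0xDA): reg=0x08
After byte 2 (0xC5): reg=0x6D
After byte 3 (0xE3): reg=0xA3
After byte 4 (0x20): reg=0x80
Register before byte 5: 0x80
After XOR with byte 0xE1: 0x61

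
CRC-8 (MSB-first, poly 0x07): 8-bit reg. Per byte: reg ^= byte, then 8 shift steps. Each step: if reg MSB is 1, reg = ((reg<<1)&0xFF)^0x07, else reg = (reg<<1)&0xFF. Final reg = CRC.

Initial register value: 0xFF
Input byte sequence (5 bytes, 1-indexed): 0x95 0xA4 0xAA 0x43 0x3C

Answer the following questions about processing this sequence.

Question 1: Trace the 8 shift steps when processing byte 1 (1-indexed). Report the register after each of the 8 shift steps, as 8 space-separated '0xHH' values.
Register before byte 1: 0xFF
After XOR with byte 0x95: 0x6A

Answer: 0xD4 0xAF 0x59 0xB2 0x63 0xC6 0x8B 0x11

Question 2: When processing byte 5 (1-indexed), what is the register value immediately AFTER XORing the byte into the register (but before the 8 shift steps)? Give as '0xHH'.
Answer: 0x42

Derivation:
Register before byte 5: 0x7E
Byte 5: 0x3C
0x7E XOR 0x3C = 0x42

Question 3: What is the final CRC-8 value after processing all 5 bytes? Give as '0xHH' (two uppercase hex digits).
Answer: 0xC9

Derivation:
After byte 1 (0x95): reg=0x11
After byte 2 (0xA4): reg=0x02
After byte 3 (0xAA): reg=0x51
After byte 4 (0x43): reg=0x7E
After byte 5 (0x3C): reg=0xC9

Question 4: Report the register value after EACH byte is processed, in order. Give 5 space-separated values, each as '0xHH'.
0x11 0x02 0x51 0x7E 0xC9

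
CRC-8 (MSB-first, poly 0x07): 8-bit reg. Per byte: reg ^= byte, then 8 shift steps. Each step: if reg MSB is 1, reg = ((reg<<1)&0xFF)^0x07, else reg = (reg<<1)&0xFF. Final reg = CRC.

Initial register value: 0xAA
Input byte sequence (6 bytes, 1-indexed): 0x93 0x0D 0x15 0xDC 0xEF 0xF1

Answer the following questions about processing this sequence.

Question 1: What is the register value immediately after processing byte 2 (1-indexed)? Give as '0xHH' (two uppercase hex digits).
After byte 1 (0x93): reg=0xAF
After byte 2 (0x0D): reg=0x67

Answer: 0x67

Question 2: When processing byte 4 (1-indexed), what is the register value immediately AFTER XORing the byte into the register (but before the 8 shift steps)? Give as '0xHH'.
Answer: 0x85

Derivation:
Register before byte 4: 0x59
Byte 4: 0xDC
0x59 XOR 0xDC = 0x85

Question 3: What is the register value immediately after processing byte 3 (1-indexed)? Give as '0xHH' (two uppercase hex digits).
After byte 1 (0x93): reg=0xAF
After byte 2 (0x0D): reg=0x67
After byte 3 (0x15): reg=0x59

Answer: 0x59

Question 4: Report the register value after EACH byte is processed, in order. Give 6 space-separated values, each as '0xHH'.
0xAF 0x67 0x59 0x92 0x74 0x92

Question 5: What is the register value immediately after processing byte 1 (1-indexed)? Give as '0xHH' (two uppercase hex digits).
After byte 1 (0x93): reg=0xAF

Answer: 0xAF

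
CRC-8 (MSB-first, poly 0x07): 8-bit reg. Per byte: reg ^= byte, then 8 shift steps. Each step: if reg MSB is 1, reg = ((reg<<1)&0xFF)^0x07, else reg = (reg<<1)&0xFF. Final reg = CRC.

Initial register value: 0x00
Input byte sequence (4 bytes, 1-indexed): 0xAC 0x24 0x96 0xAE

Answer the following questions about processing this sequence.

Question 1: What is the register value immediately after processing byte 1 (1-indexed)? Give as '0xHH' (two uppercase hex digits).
After byte 1 (0xAC): reg=0x4D

Answer: 0x4D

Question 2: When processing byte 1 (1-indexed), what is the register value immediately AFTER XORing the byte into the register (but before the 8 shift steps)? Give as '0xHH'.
Answer: 0xAC

Derivation:
Register before byte 1: 0x00
Byte 1: 0xAC
0x00 XOR 0xAC = 0xAC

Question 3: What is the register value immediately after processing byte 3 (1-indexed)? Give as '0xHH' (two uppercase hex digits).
After byte 1 (0xAC): reg=0x4D
After byte 2 (0x24): reg=0x18
After byte 3 (0x96): reg=0xA3

Answer: 0xA3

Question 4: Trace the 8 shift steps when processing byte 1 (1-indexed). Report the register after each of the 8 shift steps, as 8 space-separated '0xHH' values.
Answer: 0x5F 0xBE 0x7B 0xF6 0xEB 0xD1 0xA5 0x4D

Derivation:
Register before byte 1: 0x00
After XOR with byte 0xAC: 0xAC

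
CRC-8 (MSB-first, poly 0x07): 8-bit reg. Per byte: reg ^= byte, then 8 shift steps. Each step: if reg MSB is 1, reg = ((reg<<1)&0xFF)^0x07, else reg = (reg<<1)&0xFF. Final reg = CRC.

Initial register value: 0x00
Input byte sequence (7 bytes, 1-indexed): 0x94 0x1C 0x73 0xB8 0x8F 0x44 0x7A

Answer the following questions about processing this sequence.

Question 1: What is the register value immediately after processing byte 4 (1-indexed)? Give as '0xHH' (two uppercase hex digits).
After byte 1 (0x94): reg=0xE5
After byte 2 (0x1C): reg=0xE1
After byte 3 (0x73): reg=0xF7
After byte 4 (0xB8): reg=0xEA

Answer: 0xEA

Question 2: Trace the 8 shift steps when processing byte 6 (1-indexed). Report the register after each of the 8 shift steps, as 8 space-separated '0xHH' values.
After byte 1 (0x94): reg=0xE5
After byte 2 (0x1C): reg=0xE1
After byte 3 (0x73): reg=0xF7
After byte 4 (0xB8): reg=0xEA
After byte 5 (0x8F): reg=0x3C
Register before byte 6: 0x3C
After XOR with byte 0x44: 0x78

Answer: 0xF0 0xE7 0xC9 0x95 0x2D 0x5A 0xB4 0x6F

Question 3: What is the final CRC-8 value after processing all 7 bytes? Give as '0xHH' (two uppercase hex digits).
Answer: 0x6B

Derivation:
After byte 1 (0x94): reg=0xE5
After byte 2 (0x1C): reg=0xE1
After byte 3 (0x73): reg=0xF7
After byte 4 (0xB8): reg=0xEA
After byte 5 (0x8F): reg=0x3C
After byte 6 (0x44): reg=0x6F
After byte 7 (0x7A): reg=0x6B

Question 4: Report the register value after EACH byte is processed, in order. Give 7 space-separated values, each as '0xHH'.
0xE5 0xE1 0xF7 0xEA 0x3C 0x6F 0x6B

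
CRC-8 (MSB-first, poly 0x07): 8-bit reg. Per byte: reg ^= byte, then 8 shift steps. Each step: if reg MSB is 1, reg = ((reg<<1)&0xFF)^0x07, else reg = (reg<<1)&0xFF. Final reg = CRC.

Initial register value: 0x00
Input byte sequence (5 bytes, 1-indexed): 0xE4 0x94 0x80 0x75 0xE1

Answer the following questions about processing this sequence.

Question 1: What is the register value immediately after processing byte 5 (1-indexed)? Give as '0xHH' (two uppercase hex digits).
After byte 1 (0xE4): reg=0xB2
After byte 2 (0x94): reg=0xF2
After byte 3 (0x80): reg=0x59
After byte 4 (0x75): reg=0xC4
After byte 5 (0xE1): reg=0xFB

Answer: 0xFB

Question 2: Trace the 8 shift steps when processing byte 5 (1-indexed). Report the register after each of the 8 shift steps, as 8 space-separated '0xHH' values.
After byte 1 (0xE4): reg=0xB2
After byte 2 (0x94): reg=0xF2
After byte 3 (0x80): reg=0x59
After byte 4 (0x75): reg=0xC4
Register before byte 5: 0xC4
After XOR with byte 0xE1: 0x25

Answer: 0x4A 0x94 0x2F 0x5E 0xBC 0x7F 0xFE 0xFB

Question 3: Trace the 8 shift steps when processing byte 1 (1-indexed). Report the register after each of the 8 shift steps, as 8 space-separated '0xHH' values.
Register before byte 1: 0x00
After XOR with byte 0xE4: 0xE4

Answer: 0xCF 0x99 0x35 0x6A 0xD4 0xAF 0x59 0xB2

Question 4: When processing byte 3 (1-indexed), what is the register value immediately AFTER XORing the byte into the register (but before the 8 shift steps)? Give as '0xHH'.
Answer: 0x72

Derivation:
Register before byte 3: 0xF2
Byte 3: 0x80
0xF2 XOR 0x80 = 0x72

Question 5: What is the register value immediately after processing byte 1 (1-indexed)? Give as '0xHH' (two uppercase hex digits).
After byte 1 (0xE4): reg=0xB2

Answer: 0xB2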